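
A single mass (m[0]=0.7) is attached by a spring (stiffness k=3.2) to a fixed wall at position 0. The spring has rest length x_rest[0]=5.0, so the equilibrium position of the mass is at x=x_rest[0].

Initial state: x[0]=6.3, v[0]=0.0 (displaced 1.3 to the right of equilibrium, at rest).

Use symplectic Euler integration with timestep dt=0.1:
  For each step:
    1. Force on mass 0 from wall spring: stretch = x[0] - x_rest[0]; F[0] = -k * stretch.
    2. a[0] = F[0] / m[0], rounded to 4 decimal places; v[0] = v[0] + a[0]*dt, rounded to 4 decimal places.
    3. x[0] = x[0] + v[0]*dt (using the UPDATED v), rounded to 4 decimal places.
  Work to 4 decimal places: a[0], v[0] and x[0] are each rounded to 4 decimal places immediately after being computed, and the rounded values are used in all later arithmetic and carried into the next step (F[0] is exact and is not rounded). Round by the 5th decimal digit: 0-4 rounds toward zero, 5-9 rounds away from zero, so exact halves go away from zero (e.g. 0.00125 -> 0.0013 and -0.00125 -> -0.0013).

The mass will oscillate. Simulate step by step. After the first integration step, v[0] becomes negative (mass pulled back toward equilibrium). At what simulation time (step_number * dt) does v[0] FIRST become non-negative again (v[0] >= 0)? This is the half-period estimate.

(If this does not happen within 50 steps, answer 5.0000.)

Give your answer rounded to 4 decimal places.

Answer: 1.5000

Derivation:
Step 0: x=[6.3000] v=[0.0000]
Step 1: x=[6.2406] v=[-0.5943]
Step 2: x=[6.1245] v=[-1.1614]
Step 3: x=[5.9570] v=[-1.6755]
Step 4: x=[5.7457] v=[-2.1130]
Step 5: x=[5.5003] v=[-2.4539]
Step 6: x=[5.2320] v=[-2.6826]
Step 7: x=[4.9531] v=[-2.7887]
Step 8: x=[4.6764] v=[-2.7673]
Step 9: x=[4.4145] v=[-2.6194]
Step 10: x=[4.1793] v=[-2.3517]
Step 11: x=[3.9817] v=[-1.9765]
Step 12: x=[3.8306] v=[-1.5110]
Step 13: x=[3.7330] v=[-0.9764]
Step 14: x=[3.6933] v=[-0.3972]
Step 15: x=[3.7133] v=[0.2002]
First v>=0 after going negative at step 15, time=1.5000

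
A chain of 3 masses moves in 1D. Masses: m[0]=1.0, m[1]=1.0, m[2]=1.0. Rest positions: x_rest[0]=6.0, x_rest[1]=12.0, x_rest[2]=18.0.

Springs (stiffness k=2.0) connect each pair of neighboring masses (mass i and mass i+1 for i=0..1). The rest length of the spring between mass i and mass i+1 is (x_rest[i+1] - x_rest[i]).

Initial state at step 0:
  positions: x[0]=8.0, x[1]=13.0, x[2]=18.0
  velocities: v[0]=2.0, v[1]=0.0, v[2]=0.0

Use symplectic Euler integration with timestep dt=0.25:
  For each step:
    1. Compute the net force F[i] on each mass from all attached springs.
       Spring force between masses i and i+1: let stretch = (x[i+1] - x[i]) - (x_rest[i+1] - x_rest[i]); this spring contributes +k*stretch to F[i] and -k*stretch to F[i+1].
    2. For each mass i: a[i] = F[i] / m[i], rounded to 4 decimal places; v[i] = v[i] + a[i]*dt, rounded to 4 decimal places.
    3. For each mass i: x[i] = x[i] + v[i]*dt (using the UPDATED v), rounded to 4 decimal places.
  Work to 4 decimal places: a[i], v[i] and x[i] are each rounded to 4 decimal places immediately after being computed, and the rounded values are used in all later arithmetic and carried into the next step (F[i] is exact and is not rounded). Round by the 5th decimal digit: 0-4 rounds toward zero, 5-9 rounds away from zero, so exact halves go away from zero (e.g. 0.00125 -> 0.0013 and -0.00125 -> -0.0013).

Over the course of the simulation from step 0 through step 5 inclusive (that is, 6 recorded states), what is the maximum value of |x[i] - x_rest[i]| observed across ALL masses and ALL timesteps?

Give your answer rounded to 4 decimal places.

Answer: 2.5918

Derivation:
Step 0: x=[8.0000 13.0000 18.0000] v=[2.0000 0.0000 0.0000]
Step 1: x=[8.3750 13.0000 18.1250] v=[1.5000 0.0000 0.5000]
Step 2: x=[8.5781 13.0625 18.3594] v=[0.8125 0.2500 0.9375]
Step 3: x=[8.5918 13.2266 18.6817] v=[0.0547 0.6563 1.2891]
Step 4: x=[8.4348 13.4932 19.0721] v=[-0.6279 1.0665 1.5616]
Step 5: x=[8.1601 13.8249 19.5152] v=[-1.0987 1.3268 1.7722]
Max displacement = 2.5918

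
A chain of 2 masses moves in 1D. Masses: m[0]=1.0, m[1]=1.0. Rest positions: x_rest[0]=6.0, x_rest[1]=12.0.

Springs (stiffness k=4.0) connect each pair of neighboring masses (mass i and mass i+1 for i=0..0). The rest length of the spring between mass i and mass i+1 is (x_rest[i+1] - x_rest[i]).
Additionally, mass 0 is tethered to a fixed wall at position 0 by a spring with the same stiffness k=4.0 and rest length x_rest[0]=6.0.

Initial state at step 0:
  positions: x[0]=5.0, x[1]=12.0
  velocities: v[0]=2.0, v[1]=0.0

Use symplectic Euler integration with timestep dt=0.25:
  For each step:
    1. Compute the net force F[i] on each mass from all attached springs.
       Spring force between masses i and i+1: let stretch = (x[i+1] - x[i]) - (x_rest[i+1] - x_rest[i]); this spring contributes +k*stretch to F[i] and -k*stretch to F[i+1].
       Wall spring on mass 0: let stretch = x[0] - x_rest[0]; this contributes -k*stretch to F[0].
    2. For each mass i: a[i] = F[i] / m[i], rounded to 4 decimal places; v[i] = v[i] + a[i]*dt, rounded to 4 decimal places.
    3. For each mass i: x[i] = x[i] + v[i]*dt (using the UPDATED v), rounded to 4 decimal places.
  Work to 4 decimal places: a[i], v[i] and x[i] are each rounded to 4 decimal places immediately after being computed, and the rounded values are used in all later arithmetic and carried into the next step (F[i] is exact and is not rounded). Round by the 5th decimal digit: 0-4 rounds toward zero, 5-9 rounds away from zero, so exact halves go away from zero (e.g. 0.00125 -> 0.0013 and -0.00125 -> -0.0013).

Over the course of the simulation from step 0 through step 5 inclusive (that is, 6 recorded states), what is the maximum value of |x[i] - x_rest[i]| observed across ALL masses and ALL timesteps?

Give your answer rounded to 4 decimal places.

Answer: 1.2969

Derivation:
Step 0: x=[5.0000 12.0000] v=[2.0000 0.0000]
Step 1: x=[6.0000 11.7500] v=[4.0000 -1.0000]
Step 2: x=[6.9375 11.5625] v=[3.7500 -0.7500]
Step 3: x=[7.2969 11.7188] v=[1.4375 0.6250]
Step 4: x=[6.9375 12.2696] v=[-1.4375 2.2031]
Step 5: x=[6.1768 12.9874] v=[-3.0429 2.8710]
Max displacement = 1.2969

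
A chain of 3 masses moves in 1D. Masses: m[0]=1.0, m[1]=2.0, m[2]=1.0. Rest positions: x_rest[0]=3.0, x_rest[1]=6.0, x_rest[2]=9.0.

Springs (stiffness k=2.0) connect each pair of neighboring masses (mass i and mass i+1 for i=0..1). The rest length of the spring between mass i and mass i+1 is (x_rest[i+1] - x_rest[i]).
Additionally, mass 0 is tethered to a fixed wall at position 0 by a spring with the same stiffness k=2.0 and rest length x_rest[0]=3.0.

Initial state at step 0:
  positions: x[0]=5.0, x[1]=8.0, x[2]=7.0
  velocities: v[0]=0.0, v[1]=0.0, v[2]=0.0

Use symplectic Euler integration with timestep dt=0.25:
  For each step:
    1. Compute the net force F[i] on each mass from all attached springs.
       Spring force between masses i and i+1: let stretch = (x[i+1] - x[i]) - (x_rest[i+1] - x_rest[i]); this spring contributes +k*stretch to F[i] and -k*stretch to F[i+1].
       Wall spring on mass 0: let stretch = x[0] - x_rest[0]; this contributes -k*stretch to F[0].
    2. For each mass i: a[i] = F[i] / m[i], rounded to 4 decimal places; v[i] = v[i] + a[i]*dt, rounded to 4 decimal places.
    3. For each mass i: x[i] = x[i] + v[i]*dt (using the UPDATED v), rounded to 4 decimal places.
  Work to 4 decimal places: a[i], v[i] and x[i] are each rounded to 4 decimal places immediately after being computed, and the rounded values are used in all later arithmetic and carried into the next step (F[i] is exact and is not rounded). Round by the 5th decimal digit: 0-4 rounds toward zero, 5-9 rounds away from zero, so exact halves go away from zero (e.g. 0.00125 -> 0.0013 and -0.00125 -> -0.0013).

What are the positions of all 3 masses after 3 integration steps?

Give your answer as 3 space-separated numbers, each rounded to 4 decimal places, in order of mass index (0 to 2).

Step 0: x=[5.0000 8.0000 7.0000] v=[0.0000 0.0000 0.0000]
Step 1: x=[4.7500 7.7500 7.5000] v=[-1.0000 -1.0000 2.0000]
Step 2: x=[4.2813 7.2969 8.4063] v=[-1.8750 -1.8125 3.6250]
Step 3: x=[3.6543 6.7246 9.5489] v=[-2.5079 -2.2891 4.5703]

Answer: 3.6543 6.7246 9.5489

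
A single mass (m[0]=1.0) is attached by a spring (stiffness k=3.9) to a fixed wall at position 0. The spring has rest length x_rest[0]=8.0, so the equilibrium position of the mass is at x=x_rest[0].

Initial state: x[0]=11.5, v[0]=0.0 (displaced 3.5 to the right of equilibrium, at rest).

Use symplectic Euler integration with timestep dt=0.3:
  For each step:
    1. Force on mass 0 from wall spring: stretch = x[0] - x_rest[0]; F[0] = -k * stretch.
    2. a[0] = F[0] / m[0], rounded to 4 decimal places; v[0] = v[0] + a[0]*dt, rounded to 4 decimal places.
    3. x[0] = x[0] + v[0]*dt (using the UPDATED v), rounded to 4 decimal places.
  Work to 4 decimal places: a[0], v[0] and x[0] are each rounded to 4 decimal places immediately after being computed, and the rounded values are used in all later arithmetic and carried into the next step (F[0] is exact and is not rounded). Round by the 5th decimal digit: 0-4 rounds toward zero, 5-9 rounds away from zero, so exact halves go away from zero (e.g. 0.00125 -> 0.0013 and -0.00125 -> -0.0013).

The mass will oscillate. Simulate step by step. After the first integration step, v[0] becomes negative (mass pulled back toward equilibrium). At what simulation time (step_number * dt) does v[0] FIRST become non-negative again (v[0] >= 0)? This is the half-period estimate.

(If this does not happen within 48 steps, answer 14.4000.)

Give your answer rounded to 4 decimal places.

Answer: 1.8000

Derivation:
Step 0: x=[11.5000] v=[0.0000]
Step 1: x=[10.2715] v=[-4.0950]
Step 2: x=[8.2457] v=[-6.7527]
Step 3: x=[6.1336] v=[-7.0402]
Step 4: x=[4.6767] v=[-4.8565]
Step 5: x=[4.3862] v=[-0.9682]
Step 6: x=[5.3642] v=[3.2599]
First v>=0 after going negative at step 6, time=1.8000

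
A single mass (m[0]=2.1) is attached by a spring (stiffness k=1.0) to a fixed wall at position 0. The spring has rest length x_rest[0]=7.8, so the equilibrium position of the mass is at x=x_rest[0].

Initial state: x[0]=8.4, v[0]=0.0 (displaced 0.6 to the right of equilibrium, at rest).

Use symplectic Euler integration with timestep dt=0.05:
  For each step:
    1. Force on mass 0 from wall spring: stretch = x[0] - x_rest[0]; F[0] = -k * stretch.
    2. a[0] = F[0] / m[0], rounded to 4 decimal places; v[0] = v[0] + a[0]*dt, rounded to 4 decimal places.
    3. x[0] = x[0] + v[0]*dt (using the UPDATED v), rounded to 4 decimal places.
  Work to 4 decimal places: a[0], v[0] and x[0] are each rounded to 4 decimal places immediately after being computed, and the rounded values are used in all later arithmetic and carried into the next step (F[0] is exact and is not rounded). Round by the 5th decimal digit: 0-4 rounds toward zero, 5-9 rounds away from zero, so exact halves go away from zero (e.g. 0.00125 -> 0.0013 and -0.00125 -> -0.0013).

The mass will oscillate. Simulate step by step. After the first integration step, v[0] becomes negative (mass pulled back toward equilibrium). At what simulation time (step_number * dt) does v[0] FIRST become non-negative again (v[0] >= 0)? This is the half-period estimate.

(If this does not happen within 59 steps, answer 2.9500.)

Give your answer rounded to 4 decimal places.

Answer: 2.9500

Derivation:
Step 0: x=[8.4000] v=[0.0000]
Step 1: x=[8.3993] v=[-0.0143]
Step 2: x=[8.3979] v=[-0.0286]
Step 3: x=[8.3958] v=[-0.0428]
Step 4: x=[8.3930] v=[-0.0570]
Step 5: x=[8.3894] v=[-0.0711]
Step 6: x=[8.3851] v=[-0.0851]
Step 7: x=[8.3802] v=[-0.0990]
Step 8: x=[8.3746] v=[-0.1128]
Step 9: x=[8.3683] v=[-0.1265]
Step 10: x=[8.3613] v=[-0.1400]
Step 11: x=[8.3536] v=[-0.1534]
Step 12: x=[8.3453] v=[-0.1666]
Step 13: x=[8.3363] v=[-0.1796]
Step 14: x=[8.3267] v=[-0.1924]
Step 15: x=[8.3165] v=[-0.2049]
Step 16: x=[8.3056] v=[-0.2172]
Step 17: x=[8.2941] v=[-0.2292]
Step 18: x=[8.2821] v=[-0.2410]
Step 19: x=[8.2695] v=[-0.2525]
Step 20: x=[8.2563] v=[-0.2637]
Step 21: x=[8.2426] v=[-0.2746]
Step 22: x=[8.2283] v=[-0.2851]
Step 23: x=[8.2135] v=[-0.2953]
Step 24: x=[8.1982] v=[-0.3051]
Step 25: x=[8.1825] v=[-0.3146]
Step 26: x=[8.1663] v=[-0.3237]
Step 27: x=[8.1497] v=[-0.3324]
Step 28: x=[8.1327] v=[-0.3407]
Step 29: x=[8.1153] v=[-0.3486]
Step 30: x=[8.0975] v=[-0.3561]
Step 31: x=[8.0793] v=[-0.3632]
Step 32: x=[8.0608] v=[-0.3699]
Step 33: x=[8.0420] v=[-0.3761]
Step 34: x=[8.0229] v=[-0.3819]
Step 35: x=[8.0035] v=[-0.3872]
Step 36: x=[7.9839] v=[-0.3920]
Step 37: x=[7.9641] v=[-0.3964]
Step 38: x=[7.9441] v=[-0.4003]
Step 39: x=[7.9239] v=[-0.4037]
Step 40: x=[7.9036] v=[-0.4067]
Step 41: x=[7.8831] v=[-0.4092]
Step 42: x=[7.8625] v=[-0.4112]
Step 43: x=[7.8419] v=[-0.4127]
Step 44: x=[7.8212] v=[-0.4137]
Step 45: x=[7.8005] v=[-0.4142]
Step 46: x=[7.7798] v=[-0.4142]
Step 47: x=[7.7591] v=[-0.4137]
Step 48: x=[7.7385] v=[-0.4127]
Step 49: x=[7.7179] v=[-0.4112]
Step 50: x=[7.6974] v=[-0.4092]
Step 51: x=[7.6771] v=[-0.4068]
Step 52: x=[7.6569] v=[-0.4039]
Step 53: x=[7.6369] v=[-0.4005]
Step 54: x=[7.6171] v=[-0.3966]
Step 55: x=[7.5975] v=[-0.3922]
Step 56: x=[7.5781] v=[-0.3874]
Step 57: x=[7.5590] v=[-0.3821]
Step 58: x=[7.5402] v=[-0.3764]
Step 59: x=[7.5217] v=[-0.3702]
v[0] did not become non-negative within 59 steps; using fallback time=2.9500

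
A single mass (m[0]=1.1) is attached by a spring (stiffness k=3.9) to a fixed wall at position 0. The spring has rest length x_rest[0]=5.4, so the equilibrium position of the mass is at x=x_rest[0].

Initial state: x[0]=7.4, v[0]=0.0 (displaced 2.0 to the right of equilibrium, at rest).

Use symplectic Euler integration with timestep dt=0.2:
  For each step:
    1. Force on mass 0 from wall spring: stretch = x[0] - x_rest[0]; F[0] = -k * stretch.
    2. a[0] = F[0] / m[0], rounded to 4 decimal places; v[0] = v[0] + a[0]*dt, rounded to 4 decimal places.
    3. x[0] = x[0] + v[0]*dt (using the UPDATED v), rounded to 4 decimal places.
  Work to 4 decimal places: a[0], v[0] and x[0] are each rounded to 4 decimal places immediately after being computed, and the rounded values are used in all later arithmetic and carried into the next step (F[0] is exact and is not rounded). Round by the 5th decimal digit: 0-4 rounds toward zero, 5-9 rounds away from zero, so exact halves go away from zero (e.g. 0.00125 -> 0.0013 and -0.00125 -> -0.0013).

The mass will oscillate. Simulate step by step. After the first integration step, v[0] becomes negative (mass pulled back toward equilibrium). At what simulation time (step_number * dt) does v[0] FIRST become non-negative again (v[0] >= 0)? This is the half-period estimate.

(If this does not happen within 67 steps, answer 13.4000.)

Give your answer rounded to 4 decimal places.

Answer: 1.8000

Derivation:
Step 0: x=[7.4000] v=[0.0000]
Step 1: x=[7.1164] v=[-1.4182]
Step 2: x=[6.5893] v=[-2.6353]
Step 3: x=[5.8936] v=[-3.4786]
Step 4: x=[5.1279] v=[-3.8286]
Step 5: x=[4.4008] v=[-3.6357]
Step 6: x=[3.8154] v=[-2.9272]
Step 7: x=[3.4547] v=[-1.8036]
Step 8: x=[3.3699] v=[-0.4242]
Step 9: x=[3.5730] v=[1.0153]
First v>=0 after going negative at step 9, time=1.8000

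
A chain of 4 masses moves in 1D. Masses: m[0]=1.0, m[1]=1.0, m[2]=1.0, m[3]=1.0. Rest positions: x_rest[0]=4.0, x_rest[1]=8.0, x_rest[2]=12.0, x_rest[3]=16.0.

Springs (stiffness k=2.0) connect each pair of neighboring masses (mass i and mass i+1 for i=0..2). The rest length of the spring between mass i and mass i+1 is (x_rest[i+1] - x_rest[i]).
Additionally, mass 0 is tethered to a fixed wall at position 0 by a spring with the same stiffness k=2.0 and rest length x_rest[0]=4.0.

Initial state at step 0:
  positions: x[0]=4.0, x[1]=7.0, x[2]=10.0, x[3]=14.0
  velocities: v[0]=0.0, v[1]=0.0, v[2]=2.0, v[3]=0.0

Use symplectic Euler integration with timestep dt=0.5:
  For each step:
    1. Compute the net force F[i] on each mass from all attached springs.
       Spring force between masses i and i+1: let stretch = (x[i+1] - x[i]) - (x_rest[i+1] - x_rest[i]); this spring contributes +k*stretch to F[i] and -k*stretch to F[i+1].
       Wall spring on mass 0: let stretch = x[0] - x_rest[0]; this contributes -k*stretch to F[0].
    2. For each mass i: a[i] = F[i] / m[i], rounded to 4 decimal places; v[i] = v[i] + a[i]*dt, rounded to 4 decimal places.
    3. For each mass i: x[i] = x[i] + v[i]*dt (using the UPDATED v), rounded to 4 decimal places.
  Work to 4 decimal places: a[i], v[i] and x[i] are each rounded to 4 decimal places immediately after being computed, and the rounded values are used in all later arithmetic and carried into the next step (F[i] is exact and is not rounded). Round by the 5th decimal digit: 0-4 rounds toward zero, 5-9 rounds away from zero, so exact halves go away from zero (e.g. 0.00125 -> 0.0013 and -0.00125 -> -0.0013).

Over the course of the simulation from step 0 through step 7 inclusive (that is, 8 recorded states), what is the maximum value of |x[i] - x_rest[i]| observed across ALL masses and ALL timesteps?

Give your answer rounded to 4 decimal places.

Answer: 2.1876

Derivation:
Step 0: x=[4.0000 7.0000 10.0000 14.0000] v=[0.0000 0.0000 2.0000 0.0000]
Step 1: x=[3.5000 7.0000 11.5000 14.0000] v=[-1.0000 0.0000 3.0000 0.0000]
Step 2: x=[3.0000 7.5000 12.0000 14.7500] v=[-1.0000 1.0000 1.0000 1.5000]
Step 3: x=[3.2500 8.0000 11.6250 16.1250] v=[0.5000 1.0000 -0.7500 2.7500]
Step 4: x=[4.2500 7.9375 11.6875 17.2500] v=[2.0000 -0.1250 0.1250 2.2500]
Step 5: x=[4.9688 7.9063 12.6563 17.5938] v=[1.4375 -0.0625 1.9375 0.6875]
Step 6: x=[4.6719 8.7813 13.7188 17.4688] v=[-0.5938 1.7500 2.1250 -0.2500]
Step 7: x=[4.0938 10.0704 14.1876 17.4688] v=[-1.1563 2.5781 0.9375 0.0000]
Max displacement = 2.1876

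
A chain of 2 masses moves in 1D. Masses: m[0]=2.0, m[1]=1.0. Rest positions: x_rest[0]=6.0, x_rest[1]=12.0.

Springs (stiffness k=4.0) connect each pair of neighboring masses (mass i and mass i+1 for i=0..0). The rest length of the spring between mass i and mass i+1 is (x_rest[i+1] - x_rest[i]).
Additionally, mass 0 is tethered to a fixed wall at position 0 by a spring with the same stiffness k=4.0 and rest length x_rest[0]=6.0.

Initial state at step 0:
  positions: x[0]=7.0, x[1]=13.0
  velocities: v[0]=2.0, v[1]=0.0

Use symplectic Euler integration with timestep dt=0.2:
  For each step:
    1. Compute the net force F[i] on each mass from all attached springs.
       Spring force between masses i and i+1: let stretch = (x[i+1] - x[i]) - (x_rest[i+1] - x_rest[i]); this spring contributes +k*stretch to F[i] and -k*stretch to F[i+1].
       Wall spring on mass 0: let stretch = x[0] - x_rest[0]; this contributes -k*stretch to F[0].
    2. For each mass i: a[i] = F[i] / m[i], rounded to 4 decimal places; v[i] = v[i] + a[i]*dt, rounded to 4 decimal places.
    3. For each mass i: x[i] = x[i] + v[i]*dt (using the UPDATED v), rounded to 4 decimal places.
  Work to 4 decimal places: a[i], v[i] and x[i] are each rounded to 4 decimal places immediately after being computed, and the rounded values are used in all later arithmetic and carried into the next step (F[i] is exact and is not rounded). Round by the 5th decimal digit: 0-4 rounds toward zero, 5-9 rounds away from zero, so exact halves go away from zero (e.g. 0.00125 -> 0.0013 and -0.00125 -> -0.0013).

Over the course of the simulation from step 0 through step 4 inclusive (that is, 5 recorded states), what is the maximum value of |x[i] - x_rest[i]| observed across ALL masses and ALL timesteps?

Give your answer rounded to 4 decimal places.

Answer: 1.5403

Derivation:
Step 0: x=[7.0000 13.0000] v=[2.0000 0.0000]
Step 1: x=[7.3200 13.0000] v=[1.6000 0.0000]
Step 2: x=[7.5088 13.0512] v=[0.9440 0.2560]
Step 3: x=[7.5403 13.1756] v=[0.1574 0.6221]
Step 4: x=[7.4194 13.3584] v=[-0.6046 0.9139]
Max displacement = 1.5403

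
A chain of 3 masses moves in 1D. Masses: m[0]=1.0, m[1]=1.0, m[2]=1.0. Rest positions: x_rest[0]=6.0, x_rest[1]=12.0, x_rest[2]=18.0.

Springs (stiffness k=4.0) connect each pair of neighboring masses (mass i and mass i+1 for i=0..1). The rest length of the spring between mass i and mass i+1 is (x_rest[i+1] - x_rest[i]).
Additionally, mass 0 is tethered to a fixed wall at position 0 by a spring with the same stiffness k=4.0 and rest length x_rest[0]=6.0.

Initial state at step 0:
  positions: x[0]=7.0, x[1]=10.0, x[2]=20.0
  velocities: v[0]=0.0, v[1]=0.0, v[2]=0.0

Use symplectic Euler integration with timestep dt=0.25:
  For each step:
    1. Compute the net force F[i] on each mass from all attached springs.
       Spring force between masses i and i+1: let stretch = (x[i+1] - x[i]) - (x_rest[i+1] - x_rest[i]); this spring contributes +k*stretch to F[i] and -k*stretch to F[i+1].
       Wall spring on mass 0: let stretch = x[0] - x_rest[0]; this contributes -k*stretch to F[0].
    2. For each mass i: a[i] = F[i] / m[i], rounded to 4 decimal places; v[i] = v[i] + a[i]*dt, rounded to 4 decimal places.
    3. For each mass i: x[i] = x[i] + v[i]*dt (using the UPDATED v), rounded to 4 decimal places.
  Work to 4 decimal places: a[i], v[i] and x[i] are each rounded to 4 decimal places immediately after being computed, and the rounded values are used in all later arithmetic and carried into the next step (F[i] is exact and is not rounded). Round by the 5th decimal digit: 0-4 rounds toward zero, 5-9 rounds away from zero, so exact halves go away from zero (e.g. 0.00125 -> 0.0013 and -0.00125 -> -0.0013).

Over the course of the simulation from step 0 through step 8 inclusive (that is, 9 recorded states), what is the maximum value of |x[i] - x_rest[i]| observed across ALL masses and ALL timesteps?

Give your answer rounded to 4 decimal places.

Answer: 2.7188

Derivation:
Step 0: x=[7.0000 10.0000 20.0000] v=[0.0000 0.0000 0.0000]
Step 1: x=[6.0000 11.7500 19.0000] v=[-4.0000 7.0000 -4.0000]
Step 2: x=[4.9375 13.8750 17.6875] v=[-4.2500 8.5000 -5.2500]
Step 3: x=[4.8750 14.7188 16.9219] v=[-0.2500 3.3750 -3.0625]
Step 4: x=[6.0547 13.6524 17.1055] v=[4.7188 -4.2657 0.7344]
Step 5: x=[7.6202 11.5498 17.9258] v=[6.2618 -8.4103 3.2813]
Step 6: x=[8.2630 10.0588 18.6521] v=[2.5712 -5.9639 2.9053]
Step 7: x=[7.2890 10.2672 18.7301] v=[-3.8960 0.8336 0.3120]
Step 8: x=[5.2373 11.8468 18.1924] v=[-8.2068 6.3183 -2.1509]
Max displacement = 2.7188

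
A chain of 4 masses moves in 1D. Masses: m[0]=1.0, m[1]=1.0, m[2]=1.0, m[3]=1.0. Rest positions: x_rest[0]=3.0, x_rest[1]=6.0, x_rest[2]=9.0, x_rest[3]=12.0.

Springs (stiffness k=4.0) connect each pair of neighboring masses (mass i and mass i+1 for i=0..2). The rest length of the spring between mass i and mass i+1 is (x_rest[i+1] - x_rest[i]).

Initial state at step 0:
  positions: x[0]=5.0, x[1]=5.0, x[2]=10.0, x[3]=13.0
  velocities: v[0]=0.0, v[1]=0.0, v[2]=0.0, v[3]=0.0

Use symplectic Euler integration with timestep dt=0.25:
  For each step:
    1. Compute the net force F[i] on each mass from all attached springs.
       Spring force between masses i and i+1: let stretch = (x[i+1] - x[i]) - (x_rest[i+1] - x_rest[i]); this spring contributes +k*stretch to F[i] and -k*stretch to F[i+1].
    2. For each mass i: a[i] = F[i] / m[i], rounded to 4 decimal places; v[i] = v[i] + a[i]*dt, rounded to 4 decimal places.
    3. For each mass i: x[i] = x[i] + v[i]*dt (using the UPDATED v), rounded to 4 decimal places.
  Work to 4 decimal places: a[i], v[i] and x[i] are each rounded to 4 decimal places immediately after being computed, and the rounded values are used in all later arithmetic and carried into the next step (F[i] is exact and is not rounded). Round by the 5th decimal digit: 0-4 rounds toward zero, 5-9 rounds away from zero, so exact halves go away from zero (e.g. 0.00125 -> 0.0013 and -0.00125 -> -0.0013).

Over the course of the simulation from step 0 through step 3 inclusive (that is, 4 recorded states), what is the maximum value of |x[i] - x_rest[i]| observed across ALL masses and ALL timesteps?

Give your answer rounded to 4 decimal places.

Step 0: x=[5.0000 5.0000 10.0000 13.0000] v=[0.0000 0.0000 0.0000 0.0000]
Step 1: x=[4.2500 6.2500 9.5000 13.0000] v=[-3.0000 5.0000 -2.0000 0.0000]
Step 2: x=[3.2500 7.8125 9.0625 12.8750] v=[-4.0000 6.2500 -1.7500 -0.5000]
Step 3: x=[2.6406 8.5469 9.2656 12.5469] v=[-2.4375 2.9375 0.8125 -1.3125]
Max displacement = 2.5469

Answer: 2.5469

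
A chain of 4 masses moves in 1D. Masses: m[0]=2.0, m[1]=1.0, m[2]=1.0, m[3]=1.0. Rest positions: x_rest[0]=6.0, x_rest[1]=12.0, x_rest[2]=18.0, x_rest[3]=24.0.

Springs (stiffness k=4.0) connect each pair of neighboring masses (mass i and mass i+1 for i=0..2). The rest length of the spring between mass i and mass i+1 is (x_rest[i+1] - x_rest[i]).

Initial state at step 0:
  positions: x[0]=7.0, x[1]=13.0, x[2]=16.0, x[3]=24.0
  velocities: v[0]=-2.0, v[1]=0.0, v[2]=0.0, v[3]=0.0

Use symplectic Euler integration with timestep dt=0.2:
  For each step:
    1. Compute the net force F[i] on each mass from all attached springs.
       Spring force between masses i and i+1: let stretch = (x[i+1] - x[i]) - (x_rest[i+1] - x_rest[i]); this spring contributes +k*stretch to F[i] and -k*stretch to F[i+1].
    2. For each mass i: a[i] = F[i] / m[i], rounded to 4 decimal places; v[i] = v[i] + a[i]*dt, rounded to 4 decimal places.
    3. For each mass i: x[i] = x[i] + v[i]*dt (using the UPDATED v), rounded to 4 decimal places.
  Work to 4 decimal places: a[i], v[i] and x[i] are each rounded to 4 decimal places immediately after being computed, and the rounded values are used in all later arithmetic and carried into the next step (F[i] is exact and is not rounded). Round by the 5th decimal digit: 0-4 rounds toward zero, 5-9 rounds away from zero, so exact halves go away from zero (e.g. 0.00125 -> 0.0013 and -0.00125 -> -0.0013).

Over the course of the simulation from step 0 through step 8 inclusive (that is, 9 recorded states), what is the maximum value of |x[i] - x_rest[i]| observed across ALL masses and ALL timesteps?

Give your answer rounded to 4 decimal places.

Step 0: x=[7.0000 13.0000 16.0000 24.0000] v=[-2.0000 0.0000 0.0000 0.0000]
Step 1: x=[6.6000 12.5200 16.8000 23.6800] v=[-2.0000 -2.4000 4.0000 -1.6000]
Step 2: x=[6.1936 11.7776 18.0160 23.2192] v=[-2.0320 -3.7120 6.0800 -2.3040]
Step 3: x=[5.7539 11.1399 19.0664 22.8859] v=[-2.1984 -3.1885 5.2518 -1.6666]
Step 4: x=[5.2651 10.9087 19.4596 22.9015] v=[-2.4440 -1.1561 1.9662 0.0778]
Step 5: x=[4.7478 11.1426 19.0354 23.3264] v=[-2.5866 1.1697 -2.1210 2.1243]
Step 6: x=[4.2621 11.6162 18.0349 24.0247] v=[-2.4287 2.3681 -5.0024 3.4915]
Step 7: x=[3.8847 11.9402 16.9658 24.7246] v=[-1.8871 1.6198 -5.3455 3.4997]
Step 8: x=[3.6717 11.7794 16.3340 25.1431] v=[-1.0649 -0.8041 -3.1589 2.0927]
Max displacement = 2.3283

Answer: 2.3283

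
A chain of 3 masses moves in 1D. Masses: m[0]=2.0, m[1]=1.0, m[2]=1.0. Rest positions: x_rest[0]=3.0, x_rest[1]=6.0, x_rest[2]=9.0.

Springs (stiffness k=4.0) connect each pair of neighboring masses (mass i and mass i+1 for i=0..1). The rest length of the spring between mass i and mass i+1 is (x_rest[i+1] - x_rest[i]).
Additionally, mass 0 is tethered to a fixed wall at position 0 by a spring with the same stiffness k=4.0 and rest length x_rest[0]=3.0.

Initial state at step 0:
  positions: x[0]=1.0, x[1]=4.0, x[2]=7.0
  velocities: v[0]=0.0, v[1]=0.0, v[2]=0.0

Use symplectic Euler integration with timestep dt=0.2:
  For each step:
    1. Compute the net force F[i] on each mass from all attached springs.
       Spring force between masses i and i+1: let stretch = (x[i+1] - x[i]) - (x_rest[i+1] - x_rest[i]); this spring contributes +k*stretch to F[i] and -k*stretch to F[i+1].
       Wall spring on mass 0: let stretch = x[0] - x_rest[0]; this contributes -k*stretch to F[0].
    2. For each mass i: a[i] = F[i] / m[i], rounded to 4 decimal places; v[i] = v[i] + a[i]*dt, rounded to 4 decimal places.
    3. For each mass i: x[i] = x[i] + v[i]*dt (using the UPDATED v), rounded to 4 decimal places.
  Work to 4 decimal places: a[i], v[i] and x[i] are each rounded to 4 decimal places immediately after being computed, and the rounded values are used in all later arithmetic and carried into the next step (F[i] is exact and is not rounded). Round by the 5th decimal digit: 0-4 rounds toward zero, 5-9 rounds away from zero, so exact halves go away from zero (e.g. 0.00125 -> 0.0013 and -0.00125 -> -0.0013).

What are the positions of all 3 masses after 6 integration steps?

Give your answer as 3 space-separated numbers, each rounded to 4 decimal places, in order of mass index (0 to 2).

Step 0: x=[1.0000 4.0000 7.0000] v=[0.0000 0.0000 0.0000]
Step 1: x=[1.1600 4.0000 7.0000] v=[0.8000 0.0000 0.0000]
Step 2: x=[1.4544 4.0256 7.0000] v=[1.4720 0.1280 0.0000]
Step 3: x=[1.8381 4.1157 7.0041] v=[1.9187 0.4506 0.0205]
Step 4: x=[2.2570 4.3035 7.0261] v=[2.0945 0.9392 0.1098]
Step 5: x=[2.6591 4.5995 7.0924] v=[2.0103 1.4801 0.3317]
Step 6: x=[3.0037 4.9839 7.2399] v=[1.7228 1.9221 0.7374]

Answer: 3.0037 4.9839 7.2399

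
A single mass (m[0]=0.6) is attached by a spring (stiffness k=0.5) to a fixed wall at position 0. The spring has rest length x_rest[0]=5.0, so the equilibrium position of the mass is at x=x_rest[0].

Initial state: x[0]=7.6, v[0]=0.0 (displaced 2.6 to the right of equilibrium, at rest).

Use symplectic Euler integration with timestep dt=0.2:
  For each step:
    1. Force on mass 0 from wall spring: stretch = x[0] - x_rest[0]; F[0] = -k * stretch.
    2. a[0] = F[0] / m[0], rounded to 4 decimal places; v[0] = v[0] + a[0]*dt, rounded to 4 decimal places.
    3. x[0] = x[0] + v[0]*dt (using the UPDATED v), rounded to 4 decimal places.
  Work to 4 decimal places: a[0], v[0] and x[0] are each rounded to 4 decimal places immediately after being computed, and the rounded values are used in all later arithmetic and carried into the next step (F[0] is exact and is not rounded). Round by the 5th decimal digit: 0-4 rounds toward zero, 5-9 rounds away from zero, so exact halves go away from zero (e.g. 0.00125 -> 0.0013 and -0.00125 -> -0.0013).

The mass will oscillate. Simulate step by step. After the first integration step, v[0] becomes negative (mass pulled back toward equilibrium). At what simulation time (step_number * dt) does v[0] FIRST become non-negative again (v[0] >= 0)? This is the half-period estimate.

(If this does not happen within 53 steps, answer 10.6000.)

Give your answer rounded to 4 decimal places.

Answer: 3.6000

Derivation:
Step 0: x=[7.6000] v=[0.0000]
Step 1: x=[7.5133] v=[-0.4333]
Step 2: x=[7.3429] v=[-0.8522]
Step 3: x=[7.0944] v=[-1.2427]
Step 4: x=[6.7760] v=[-1.5918]
Step 5: x=[6.3984] v=[-1.8878]
Step 6: x=[5.9742] v=[-2.1209]
Step 7: x=[5.5175] v=[-2.2833]
Step 8: x=[5.0436] v=[-2.3696]
Step 9: x=[4.5682] v=[-2.3769]
Step 10: x=[4.1072] v=[-2.3049]
Step 11: x=[3.6760] v=[-2.1561]
Step 12: x=[3.2889] v=[-1.9354]
Step 13: x=[2.9589] v=[-1.6502]
Step 14: x=[2.6969] v=[-1.3100]
Step 15: x=[2.5117] v=[-0.9261]
Step 16: x=[2.4094] v=[-0.5114]
Step 17: x=[2.3935] v=[-0.0796]
Step 18: x=[2.4645] v=[0.3548]
First v>=0 after going negative at step 18, time=3.6000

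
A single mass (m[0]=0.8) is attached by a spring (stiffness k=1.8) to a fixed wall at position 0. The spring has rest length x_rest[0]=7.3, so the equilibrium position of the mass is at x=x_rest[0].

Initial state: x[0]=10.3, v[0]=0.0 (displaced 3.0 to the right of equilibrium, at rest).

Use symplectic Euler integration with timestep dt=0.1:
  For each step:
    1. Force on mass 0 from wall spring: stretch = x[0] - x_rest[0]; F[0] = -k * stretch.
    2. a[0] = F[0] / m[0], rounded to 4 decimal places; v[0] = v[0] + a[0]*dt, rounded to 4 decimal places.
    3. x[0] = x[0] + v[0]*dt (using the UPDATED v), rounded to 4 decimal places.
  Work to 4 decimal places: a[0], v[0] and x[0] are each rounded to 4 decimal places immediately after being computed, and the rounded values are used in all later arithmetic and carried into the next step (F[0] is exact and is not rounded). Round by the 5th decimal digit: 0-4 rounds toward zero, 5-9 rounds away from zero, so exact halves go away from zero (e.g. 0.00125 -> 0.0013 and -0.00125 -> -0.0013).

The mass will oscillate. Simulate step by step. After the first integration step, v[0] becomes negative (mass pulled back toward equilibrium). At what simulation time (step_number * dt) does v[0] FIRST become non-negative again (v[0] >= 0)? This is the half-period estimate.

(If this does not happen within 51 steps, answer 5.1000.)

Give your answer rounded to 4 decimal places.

Answer: 2.1000

Derivation:
Step 0: x=[10.3000] v=[0.0000]
Step 1: x=[10.2325] v=[-0.6750]
Step 2: x=[10.0990] v=[-1.3348]
Step 3: x=[9.9025] v=[-1.9646]
Step 4: x=[9.6475] v=[-2.5502]
Step 5: x=[9.3397] v=[-3.0784]
Step 6: x=[8.9860] v=[-3.5373]
Step 7: x=[8.5943] v=[-3.9167]
Step 8: x=[8.1735] v=[-4.2079]
Step 9: x=[7.7331] v=[-4.4044]
Step 10: x=[7.2829] v=[-4.5019]
Step 11: x=[6.8331] v=[-4.4981]
Step 12: x=[6.3938] v=[-4.3931]
Step 13: x=[5.9749] v=[-4.1892]
Step 14: x=[5.5858] v=[-3.8911]
Step 15: x=[5.2353] v=[-3.5054]
Step 16: x=[4.9312] v=[-3.0408]
Step 17: x=[4.6804] v=[-2.5078]
Step 18: x=[4.4886] v=[-1.9184]
Step 19: x=[4.3600] v=[-1.2858]
Step 20: x=[4.2976] v=[-0.6243]
Step 21: x=[4.3027] v=[0.0512]
First v>=0 after going negative at step 21, time=2.1000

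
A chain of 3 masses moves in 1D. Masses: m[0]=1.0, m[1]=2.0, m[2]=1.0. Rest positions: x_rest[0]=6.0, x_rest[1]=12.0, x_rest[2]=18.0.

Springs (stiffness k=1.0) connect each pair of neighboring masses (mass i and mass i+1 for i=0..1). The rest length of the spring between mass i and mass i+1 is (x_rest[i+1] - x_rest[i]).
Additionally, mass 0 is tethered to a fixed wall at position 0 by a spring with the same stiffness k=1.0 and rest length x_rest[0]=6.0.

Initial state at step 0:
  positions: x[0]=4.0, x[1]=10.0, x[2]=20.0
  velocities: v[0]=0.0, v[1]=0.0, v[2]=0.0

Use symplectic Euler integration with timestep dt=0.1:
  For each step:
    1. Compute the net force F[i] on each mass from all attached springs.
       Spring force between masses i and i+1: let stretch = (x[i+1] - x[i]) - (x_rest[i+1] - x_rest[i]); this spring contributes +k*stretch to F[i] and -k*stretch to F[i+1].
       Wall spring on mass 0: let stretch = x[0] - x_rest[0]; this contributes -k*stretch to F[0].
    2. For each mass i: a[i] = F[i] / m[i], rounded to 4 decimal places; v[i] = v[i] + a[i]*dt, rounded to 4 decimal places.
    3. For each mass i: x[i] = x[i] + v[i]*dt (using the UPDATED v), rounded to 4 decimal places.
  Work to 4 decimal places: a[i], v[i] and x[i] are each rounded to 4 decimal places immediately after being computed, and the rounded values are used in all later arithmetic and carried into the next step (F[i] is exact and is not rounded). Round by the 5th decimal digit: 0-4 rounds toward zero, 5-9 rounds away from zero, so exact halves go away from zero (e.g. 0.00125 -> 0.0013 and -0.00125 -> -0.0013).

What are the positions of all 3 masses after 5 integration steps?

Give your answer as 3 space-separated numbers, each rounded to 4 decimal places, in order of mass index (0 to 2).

Step 0: x=[4.0000 10.0000 20.0000] v=[0.0000 0.0000 0.0000]
Step 1: x=[4.0200 10.0200 19.9600] v=[0.2000 0.2000 -0.4000]
Step 2: x=[4.0598 10.0597 19.8806] v=[0.3980 0.3970 -0.7940]
Step 3: x=[4.1190 10.1185 19.7630] v=[0.5920 0.5881 -1.1761]
Step 4: x=[4.1970 10.1955 19.6089] v=[0.7801 0.7704 -1.5406]
Step 5: x=[4.2930 10.2896 19.4207] v=[0.9603 0.9412 -1.8819]

Answer: 4.2930 10.2896 19.4207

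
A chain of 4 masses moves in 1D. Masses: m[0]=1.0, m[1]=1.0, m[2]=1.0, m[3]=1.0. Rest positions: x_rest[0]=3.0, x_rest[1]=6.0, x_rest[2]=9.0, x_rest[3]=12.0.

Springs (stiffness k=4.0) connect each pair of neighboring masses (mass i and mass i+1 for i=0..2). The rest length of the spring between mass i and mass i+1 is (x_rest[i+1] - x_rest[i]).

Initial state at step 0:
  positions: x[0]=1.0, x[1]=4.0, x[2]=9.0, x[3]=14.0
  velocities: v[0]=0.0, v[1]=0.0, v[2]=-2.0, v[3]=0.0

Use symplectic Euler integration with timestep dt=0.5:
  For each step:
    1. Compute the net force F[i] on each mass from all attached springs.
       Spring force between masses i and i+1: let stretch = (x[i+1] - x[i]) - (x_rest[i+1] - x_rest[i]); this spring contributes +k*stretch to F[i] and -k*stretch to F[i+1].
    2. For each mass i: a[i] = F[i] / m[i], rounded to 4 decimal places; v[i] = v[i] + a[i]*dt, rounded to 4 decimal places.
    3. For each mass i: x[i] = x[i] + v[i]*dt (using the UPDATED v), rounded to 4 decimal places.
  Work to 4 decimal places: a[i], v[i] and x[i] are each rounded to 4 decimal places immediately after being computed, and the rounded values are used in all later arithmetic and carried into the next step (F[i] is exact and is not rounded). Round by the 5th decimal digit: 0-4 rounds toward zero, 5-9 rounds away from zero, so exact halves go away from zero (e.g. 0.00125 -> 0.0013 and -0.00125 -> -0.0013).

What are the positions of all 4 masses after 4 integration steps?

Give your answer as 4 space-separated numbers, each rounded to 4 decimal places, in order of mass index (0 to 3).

Answer: 4.0000 5.0000 6.0000 9.0000

Derivation:
Step 0: x=[1.0000 4.0000 9.0000 14.0000] v=[0.0000 0.0000 -2.0000 0.0000]
Step 1: x=[1.0000 6.0000 8.0000 12.0000] v=[0.0000 4.0000 -2.0000 -4.0000]
Step 2: x=[3.0000 5.0000 9.0000 9.0000] v=[4.0000 -2.0000 2.0000 -6.0000]
Step 3: x=[4.0000 6.0000 6.0000 9.0000] v=[2.0000 2.0000 -6.0000 0.0000]
Step 4: x=[4.0000 5.0000 6.0000 9.0000] v=[0.0000 -2.0000 0.0000 0.0000]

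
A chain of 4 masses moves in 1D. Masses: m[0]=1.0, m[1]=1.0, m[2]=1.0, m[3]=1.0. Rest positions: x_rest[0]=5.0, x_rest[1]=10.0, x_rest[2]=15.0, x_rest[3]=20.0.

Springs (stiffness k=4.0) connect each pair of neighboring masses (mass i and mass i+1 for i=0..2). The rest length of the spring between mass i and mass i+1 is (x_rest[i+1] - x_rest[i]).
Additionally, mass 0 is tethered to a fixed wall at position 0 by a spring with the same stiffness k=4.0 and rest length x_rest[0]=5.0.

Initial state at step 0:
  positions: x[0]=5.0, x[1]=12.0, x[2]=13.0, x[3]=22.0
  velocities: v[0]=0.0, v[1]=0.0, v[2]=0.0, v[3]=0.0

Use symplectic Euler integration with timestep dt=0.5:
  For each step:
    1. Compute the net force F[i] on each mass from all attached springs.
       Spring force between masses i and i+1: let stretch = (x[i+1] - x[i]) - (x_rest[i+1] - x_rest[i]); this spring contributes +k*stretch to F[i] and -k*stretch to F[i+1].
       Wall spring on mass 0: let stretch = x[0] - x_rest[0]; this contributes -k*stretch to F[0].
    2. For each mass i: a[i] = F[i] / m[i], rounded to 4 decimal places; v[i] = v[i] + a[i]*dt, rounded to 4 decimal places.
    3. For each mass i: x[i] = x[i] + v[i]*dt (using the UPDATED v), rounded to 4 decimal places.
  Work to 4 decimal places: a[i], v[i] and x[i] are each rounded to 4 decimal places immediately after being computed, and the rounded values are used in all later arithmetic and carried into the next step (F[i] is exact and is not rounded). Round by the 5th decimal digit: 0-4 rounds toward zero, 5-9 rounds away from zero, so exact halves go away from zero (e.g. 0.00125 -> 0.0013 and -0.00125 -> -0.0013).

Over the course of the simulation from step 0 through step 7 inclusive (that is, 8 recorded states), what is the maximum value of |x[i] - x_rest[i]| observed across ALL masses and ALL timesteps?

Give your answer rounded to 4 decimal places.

Step 0: x=[5.0000 12.0000 13.0000 22.0000] v=[0.0000 0.0000 0.0000 0.0000]
Step 1: x=[7.0000 6.0000 21.0000 18.0000] v=[4.0000 -12.0000 16.0000 -8.0000]
Step 2: x=[1.0000 16.0000 11.0000 22.0000] v=[-12.0000 20.0000 -20.0000 8.0000]
Step 3: x=[9.0000 6.0000 17.0000 20.0000] v=[16.0000 -20.0000 12.0000 -4.0000]
Step 4: x=[5.0000 10.0000 15.0000 20.0000] v=[-8.0000 8.0000 -4.0000 0.0000]
Step 5: x=[1.0000 14.0000 13.0000 20.0000] v=[-8.0000 8.0000 -4.0000 0.0000]
Step 6: x=[9.0000 4.0000 19.0000 18.0000] v=[16.0000 -20.0000 12.0000 -4.0000]
Step 7: x=[3.0000 14.0000 9.0000 22.0000] v=[-12.0000 20.0000 -20.0000 8.0000]
Max displacement = 6.0000

Answer: 6.0000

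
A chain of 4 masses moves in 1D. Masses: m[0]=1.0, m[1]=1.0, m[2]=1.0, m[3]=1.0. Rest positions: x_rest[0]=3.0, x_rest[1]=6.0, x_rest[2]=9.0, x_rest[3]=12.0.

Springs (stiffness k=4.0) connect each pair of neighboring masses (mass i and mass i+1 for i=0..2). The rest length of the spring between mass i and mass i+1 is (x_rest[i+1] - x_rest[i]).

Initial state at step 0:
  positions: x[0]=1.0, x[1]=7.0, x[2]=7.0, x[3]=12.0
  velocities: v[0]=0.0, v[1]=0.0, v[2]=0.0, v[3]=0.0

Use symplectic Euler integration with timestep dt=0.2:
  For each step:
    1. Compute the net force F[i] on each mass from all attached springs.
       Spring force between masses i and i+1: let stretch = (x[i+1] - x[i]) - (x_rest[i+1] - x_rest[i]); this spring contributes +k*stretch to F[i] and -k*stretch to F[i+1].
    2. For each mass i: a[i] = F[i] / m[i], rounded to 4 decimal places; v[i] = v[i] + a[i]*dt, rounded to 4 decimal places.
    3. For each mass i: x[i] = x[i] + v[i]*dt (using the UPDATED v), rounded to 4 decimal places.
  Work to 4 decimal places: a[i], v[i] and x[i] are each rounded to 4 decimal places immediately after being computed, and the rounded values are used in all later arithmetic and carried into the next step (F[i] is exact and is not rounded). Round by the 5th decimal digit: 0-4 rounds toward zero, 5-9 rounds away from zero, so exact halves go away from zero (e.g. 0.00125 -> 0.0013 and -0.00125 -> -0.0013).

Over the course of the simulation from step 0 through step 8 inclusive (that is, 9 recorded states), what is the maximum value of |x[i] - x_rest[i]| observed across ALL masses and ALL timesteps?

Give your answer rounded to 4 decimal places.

Answer: 2.6929

Derivation:
Step 0: x=[1.0000 7.0000 7.0000 12.0000] v=[0.0000 0.0000 0.0000 0.0000]
Step 1: x=[1.4800 6.0400 7.8000 11.6800] v=[2.4000 -4.8000 4.0000 -1.6000]
Step 2: x=[2.2096 4.6320 8.9392 11.2192] v=[3.6480 -7.0400 5.6960 -2.3040]
Step 3: x=[2.8468 3.5256 9.7540 10.8736] v=[3.1859 -5.5322 4.0742 -1.7280]
Step 4: x=[3.1126 3.3071 9.7514 10.8289] v=[1.3289 -1.0925 -0.0128 -0.2237]
Step 5: x=[2.9295 4.0886 8.8902 11.0918] v=[-0.9155 3.9073 -4.3062 1.3143]
Step 6: x=[2.4519 5.4529 7.6130 11.4824] v=[-2.3882 6.8213 -6.3862 1.9530]
Step 7: x=[1.9744 6.6826 6.6092 11.7339] v=[-2.3874 6.1486 -5.0188 1.2575]
Step 8: x=[1.7702 7.1473 6.4371 11.6454] v=[-1.0208 2.3233 -0.8603 -0.4423]
Max displacement = 2.6929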